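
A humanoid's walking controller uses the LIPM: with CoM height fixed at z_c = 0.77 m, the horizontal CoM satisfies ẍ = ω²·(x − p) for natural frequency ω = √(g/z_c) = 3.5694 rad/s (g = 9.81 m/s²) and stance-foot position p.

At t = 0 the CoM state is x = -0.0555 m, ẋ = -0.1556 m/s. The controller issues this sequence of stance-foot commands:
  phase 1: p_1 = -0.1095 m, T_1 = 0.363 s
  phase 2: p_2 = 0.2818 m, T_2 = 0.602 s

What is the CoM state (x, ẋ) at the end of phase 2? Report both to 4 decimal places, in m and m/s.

phase 1: p=-0.1095, T=0.363, ωT=1.295692, cosh=1.963616, sinh=1.689908; start (x,ẋ)=(-0.055500, -0.155600) → end (x,ẋ)=(-0.077132, 0.020187)
phase 2: p=0.2818, T=0.602, ωT=2.148779, cosh=4.345504, sinh=4.228877; start (x,ẋ)=(-0.077132, 0.020187) → end (x,ẋ)=(-1.254026, -5.330203)

x = -1.2540, ẋ = -5.3302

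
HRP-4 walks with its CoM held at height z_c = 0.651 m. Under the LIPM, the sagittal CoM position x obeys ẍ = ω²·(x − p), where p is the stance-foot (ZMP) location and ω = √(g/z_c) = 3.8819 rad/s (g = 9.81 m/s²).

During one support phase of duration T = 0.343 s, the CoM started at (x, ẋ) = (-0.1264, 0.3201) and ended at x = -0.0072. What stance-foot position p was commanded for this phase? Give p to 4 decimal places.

ωT = 3.8819·0.343 = 1.331492; cosh(ωT) = 2.025385, sinh(ωT) = 1.761302
x(T) = p + (x₀−p)·cosh(ωT) + (ẋ₀/ω)·sinh(ωT) ⇒ p·(1 − cosh) = x(T) − x₀·cosh − (ẋ₀/ω)·sinh
numerator   = -0.0072 − (-0.1264)·2.025385 − (0.3201/3.8819)·1.761302 = 0.103572
denominator = 1 − 2.025385 = -1.025385
p = 0.103572 / -1.025385 = -0.1010

p = -0.1010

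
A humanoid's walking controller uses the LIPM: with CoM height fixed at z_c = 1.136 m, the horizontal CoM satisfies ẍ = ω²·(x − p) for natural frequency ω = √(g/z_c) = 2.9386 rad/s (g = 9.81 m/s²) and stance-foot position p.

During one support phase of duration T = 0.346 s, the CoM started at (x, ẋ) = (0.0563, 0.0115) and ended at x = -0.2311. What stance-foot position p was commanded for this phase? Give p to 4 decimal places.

ωT = 2.9386·0.346 = 1.016756; cosh(ωT) = 1.562989, sinh(ωT) = 1.201223
x(T) = p + (x₀−p)·cosh(ωT) + (ẋ₀/ω)·sinh(ωT) ⇒ p·(1 − cosh) = x(T) − x₀·cosh − (ẋ₀/ω)·sinh
numerator   = -0.2311 − (0.0563)·1.562989 − (0.0115/2.9386)·1.201223 = -0.323797
denominator = 1 − 1.562989 = -0.562989
p = -0.323797 / -0.562989 = 0.5751

p = 0.5751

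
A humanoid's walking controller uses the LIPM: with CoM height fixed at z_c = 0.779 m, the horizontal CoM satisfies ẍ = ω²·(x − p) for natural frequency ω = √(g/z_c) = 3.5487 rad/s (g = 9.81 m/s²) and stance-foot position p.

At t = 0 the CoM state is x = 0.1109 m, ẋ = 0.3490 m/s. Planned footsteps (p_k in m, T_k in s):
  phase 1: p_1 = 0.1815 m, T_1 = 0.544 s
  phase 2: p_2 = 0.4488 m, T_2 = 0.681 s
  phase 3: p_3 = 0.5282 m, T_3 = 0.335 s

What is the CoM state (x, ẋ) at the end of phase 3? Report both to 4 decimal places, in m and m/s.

x = -1.0175, ẋ = -5.3713

phase 1: p=0.1815, T=0.544, ωT=1.930493, cosh=3.518991, sinh=3.373915; start (x,ẋ)=(0.110900, 0.349000) → end (x,ẋ)=(0.264870, 0.382833)
phase 2: p=0.4488, T=0.681, ωT=2.416665, cosh=5.648816, sinh=5.559597; start (x,ẋ)=(0.264870, 0.382833) → end (x,ẋ)=(0.009581, -1.466267)
phase 3: p=0.5282, T=0.335, ωT=1.188815, cosh=1.793884, sinh=1.489302; start (x,ẋ)=(0.009581, -1.466267) → end (x,ẋ)=(-1.017499, -5.371259)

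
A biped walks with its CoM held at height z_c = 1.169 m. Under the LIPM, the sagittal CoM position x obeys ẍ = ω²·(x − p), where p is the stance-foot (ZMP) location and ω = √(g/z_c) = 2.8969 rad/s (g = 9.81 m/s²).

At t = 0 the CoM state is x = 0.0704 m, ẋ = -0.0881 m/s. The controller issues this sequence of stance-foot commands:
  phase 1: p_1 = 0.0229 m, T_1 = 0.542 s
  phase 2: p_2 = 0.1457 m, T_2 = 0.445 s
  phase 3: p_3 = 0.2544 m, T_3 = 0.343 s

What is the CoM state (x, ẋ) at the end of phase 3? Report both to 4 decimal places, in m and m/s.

phase 1: p=0.0229, T=0.542, ωT=1.570120, cosh=2.507622, sinh=2.299602; start (x,ẋ)=(0.070400, -0.088100) → end (x,ẋ)=(0.072077, 0.095510)
phase 2: p=0.1457, T=0.445, ωT=1.289121, cosh=1.952553, sinh=1.677040; start (x,ẋ)=(0.072077, 0.095510) → end (x,ẋ)=(0.057239, -0.171188)
phase 3: p=0.2544, T=0.343, ωT=0.993637, cosh=1.535634, sinh=1.165406; start (x,ẋ)=(0.057239, -0.171188) → end (x,ẋ)=(-0.117236, -0.928512)

x = -0.1172, ẋ = -0.9285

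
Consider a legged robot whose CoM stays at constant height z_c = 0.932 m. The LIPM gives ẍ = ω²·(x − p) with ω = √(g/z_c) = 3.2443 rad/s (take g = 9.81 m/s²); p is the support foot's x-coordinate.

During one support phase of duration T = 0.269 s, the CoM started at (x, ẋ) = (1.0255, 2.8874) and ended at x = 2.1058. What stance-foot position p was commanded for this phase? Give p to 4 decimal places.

p = 0.5295

ωT = 3.2443·0.269 = 0.872717; cosh(ωT) = 1.405610, sinh(ωT) = 0.987795
x(T) = p + (x₀−p)·cosh(ωT) + (ẋ₀/ω)·sinh(ωT) ⇒ p·(1 − cosh) = x(T) − x₀·cosh − (ẋ₀/ω)·sinh
numerator   = 2.1058 − (1.0255)·1.405610 − (2.8874/3.2443)·0.987795 = -0.214782
denominator = 1 − 1.405610 = -0.405610
p = -0.214782 / -0.405610 = 0.5295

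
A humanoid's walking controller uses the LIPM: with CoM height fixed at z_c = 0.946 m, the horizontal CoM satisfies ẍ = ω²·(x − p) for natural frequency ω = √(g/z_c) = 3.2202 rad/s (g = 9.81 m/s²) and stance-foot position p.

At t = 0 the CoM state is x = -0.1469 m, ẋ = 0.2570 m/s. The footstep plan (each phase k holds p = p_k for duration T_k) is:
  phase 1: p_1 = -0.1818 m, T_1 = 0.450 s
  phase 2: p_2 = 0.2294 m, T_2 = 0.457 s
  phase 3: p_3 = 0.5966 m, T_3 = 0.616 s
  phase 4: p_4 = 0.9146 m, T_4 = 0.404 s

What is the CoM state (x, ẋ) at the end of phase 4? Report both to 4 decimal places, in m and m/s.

phase 1: p=-0.1818, T=0.450, ωT=1.449090, cosh=2.247010, sinh=2.012227; start (x,ẋ)=(-0.146900, 0.257000) → end (x,ẋ)=(0.057214, 0.803626)
phase 2: p=0.2294, T=0.457, ωT=1.471631, cosh=2.292943, sinh=2.063393; start (x,ẋ)=(0.057214, 0.803626) → end (x,ẋ)=(0.349522, 0.698571)
phase 3: p=0.5966, T=0.616, ωT=1.983643, cosh=3.703373, sinh=3.565805; start (x,ẋ)=(0.349522, 0.698571) → end (x,ẋ)=(0.455124, -0.250025)
phase 4: p=0.9146, T=0.404, ωT=1.300961, cosh=1.972547, sinh=1.700277; start (x,ẋ)=(0.455124, -0.250025) → end (x,ẋ)=(-0.123751, -3.008922)

x = -0.1238, ẋ = -3.0089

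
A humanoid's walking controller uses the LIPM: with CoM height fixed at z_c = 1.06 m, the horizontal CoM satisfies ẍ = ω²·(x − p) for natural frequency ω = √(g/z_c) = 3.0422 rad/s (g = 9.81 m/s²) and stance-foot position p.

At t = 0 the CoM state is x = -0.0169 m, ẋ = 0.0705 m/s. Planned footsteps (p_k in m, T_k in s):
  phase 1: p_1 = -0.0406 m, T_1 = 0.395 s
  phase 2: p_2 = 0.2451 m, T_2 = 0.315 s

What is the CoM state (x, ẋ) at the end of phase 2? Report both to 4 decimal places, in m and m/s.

phase 1: p=-0.0406, T=0.395, ωT=1.201669, cosh=1.813177, sinh=1.512485; start (x,ẋ)=(-0.016900, 0.070500) → end (x,ẋ)=(0.037423, 0.236879)
phase 2: p=0.2451, T=0.315, ωT=0.958293, cosh=1.495395, sinh=1.111848; start (x,ẋ)=(0.037423, 0.236879) → end (x,ẋ)=(0.021114, -0.348233)

x = 0.0211, ẋ = -0.3482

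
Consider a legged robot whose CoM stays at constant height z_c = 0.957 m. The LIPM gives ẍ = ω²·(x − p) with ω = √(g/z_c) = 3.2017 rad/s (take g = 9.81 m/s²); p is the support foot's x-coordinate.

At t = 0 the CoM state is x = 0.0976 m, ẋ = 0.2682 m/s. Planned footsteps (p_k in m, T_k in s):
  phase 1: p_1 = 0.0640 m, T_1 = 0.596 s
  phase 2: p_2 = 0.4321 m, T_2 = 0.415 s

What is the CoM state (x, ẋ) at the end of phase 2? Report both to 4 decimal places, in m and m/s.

phase 1: p=0.0640, T=0.596, ωT=1.908213, cosh=3.444689, sinh=3.296344; start (x,ẋ)=(0.097600, 0.268200) → end (x,ẋ)=(0.455870, 1.278477)
phase 2: p=0.4321, T=0.415, ωT=1.328706, cosh=2.020486, sinh=1.755666; start (x,ẋ)=(0.455870, 1.278477) → end (x,ẋ)=(1.181185, 2.716757)

x = 1.1812, ẋ = 2.7168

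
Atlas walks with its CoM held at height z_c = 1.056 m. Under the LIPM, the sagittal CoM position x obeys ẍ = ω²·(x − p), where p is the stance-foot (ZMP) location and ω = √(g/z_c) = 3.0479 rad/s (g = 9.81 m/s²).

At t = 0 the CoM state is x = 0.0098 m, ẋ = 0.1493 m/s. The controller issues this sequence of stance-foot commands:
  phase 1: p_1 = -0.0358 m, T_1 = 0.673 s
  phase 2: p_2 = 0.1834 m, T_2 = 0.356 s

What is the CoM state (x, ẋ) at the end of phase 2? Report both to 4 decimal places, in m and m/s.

x = 0.9105, ẋ = 2.4423

phase 1: p=-0.0358, T=0.673, ωT=2.051237, cosh=3.953045, sinh=3.824469; start (x,ẋ)=(0.009800, 0.149300) → end (x,ẋ)=(0.331799, 1.121730)
phase 2: p=0.1834, T=0.356, ωT=1.085052, cosh=1.648739, sinh=1.310855; start (x,ẋ)=(0.331799, 1.121730) → end (x,ẋ)=(0.910510, 2.442347)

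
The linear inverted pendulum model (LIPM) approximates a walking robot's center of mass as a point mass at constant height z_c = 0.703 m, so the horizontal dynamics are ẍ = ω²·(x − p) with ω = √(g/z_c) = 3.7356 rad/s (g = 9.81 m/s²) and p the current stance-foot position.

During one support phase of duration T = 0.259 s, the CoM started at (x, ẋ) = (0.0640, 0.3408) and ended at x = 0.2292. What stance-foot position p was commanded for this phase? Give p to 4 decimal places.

p = -0.0596

ωT = 3.7356·0.259 = 0.967520; cosh(ωT) = 1.505718, sinh(ωT) = 1.125694
x(T) = p + (x₀−p)·cosh(ωT) + (ẋ₀/ω)·sinh(ωT) ⇒ p·(1 − cosh) = x(T) − x₀·cosh − (ẋ₀/ω)·sinh
numerator   = 0.2292 − (0.0640)·1.505718 − (0.3408/3.7356)·1.125694 = 0.030137
denominator = 1 − 1.505718 = -0.505718
p = 0.030137 / -0.505718 = -0.0596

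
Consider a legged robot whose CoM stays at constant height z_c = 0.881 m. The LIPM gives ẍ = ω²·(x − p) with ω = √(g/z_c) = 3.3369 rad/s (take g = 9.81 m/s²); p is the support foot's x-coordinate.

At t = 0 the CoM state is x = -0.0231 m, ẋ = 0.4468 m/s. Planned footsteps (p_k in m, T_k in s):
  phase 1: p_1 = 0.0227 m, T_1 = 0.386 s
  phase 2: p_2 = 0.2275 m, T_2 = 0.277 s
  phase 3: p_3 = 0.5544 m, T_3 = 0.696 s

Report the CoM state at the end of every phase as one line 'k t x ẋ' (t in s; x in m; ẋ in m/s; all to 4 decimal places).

1 0.3860 0.1576 0.6156
2 0.6630 0.3215 0.6503
3 1.3590 0.3393 -0.5778

phase 1: p=0.0227, T=0.386, ωT=1.288043, cosh=1.950748, sinh=1.674938; start (x,ẋ)=(-0.023100, 0.446800) → end (x,ẋ)=(0.157624, 0.615613)
phase 2: p=0.2275, T=0.277, ωT=0.924321, cosh=1.458479, sinh=1.061678; start (x,ẋ)=(0.157624, 0.615613) → end (x,ẋ)=(0.321453, 0.650310)
phase 3: p=0.5544, T=0.696, ωT=2.322482, cosh=5.149498, sinh=5.051468; start (x,ẋ)=(0.321453, 0.650310) → end (x,ẋ)=(0.339295, -0.577835)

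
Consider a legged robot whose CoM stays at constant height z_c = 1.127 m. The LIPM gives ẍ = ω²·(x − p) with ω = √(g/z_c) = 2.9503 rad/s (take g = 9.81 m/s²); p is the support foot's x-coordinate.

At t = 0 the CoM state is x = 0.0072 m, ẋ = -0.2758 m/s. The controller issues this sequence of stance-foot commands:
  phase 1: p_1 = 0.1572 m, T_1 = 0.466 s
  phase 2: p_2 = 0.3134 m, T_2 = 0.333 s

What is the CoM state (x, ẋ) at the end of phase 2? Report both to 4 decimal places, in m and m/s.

x = -1.2130, ẋ = -4.3150

phase 1: p=0.1572, T=0.466, ωT=1.374840, cosh=2.103662, sinh=1.850782; start (x,ẋ)=(0.007200, -0.275800) → end (x,ẋ)=(-0.331364, -1.399244)
phase 2: p=0.3134, T=0.333, ωT=0.982450, cosh=1.522692, sinh=1.148300; start (x,ẋ)=(-0.331364, -1.399244) → end (x,ẋ)=(-1.212983, -4.314968)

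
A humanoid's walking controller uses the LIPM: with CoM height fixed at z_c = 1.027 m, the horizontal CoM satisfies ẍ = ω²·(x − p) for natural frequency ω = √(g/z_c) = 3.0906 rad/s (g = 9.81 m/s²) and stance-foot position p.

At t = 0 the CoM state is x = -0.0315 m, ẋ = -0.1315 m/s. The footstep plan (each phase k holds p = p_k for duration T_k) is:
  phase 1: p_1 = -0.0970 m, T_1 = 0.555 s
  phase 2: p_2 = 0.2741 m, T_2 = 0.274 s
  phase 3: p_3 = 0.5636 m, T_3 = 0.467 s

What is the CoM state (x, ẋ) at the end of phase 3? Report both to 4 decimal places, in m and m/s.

x = -1.3039, ẋ = -5.4505

phase 1: p=-0.0970, T=0.555, ωT=1.715283, cosh=2.869081, sinh=2.689168; start (x,ẋ)=(-0.031500, -0.131500) → end (x,ẋ)=(-0.023495, 0.167096)
phase 2: p=0.2741, T=0.274, ωT=0.846824, cosh=1.380502, sinh=0.951727; start (x,ẋ)=(-0.023495, 0.167096) → end (x,ẋ)=(-0.085274, -0.644672)
phase 3: p=0.5636, T=0.467, ωT=1.443310, cosh=2.235418, sinh=1.999273; start (x,ẋ)=(-0.085274, -0.644672) → end (x,ẋ)=(-1.303936, -5.450476)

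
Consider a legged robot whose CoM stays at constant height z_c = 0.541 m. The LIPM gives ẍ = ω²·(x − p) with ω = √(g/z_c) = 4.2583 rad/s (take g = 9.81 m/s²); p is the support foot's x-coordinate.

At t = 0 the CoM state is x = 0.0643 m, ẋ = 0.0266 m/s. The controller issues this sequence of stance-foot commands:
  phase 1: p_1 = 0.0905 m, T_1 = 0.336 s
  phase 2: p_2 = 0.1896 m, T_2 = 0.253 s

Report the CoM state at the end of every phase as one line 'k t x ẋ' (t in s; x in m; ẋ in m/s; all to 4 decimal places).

phase 1: p=0.0905, T=0.336, ωT=1.430789, cosh=2.210558, sinh=1.971438; start (x,ẋ)=(0.064300, 0.026600) → end (x,ẋ)=(0.044898, -0.161147)
phase 2: p=0.1896, T=0.253, ωT=1.077350, cosh=1.638691, sinh=1.298195; start (x,ẋ)=(0.044898, -0.161147) → end (x,ẋ)=(-0.096649, -1.063997)

1 0.3360 0.0449 -0.1611
2 0.5890 -0.0966 -1.0640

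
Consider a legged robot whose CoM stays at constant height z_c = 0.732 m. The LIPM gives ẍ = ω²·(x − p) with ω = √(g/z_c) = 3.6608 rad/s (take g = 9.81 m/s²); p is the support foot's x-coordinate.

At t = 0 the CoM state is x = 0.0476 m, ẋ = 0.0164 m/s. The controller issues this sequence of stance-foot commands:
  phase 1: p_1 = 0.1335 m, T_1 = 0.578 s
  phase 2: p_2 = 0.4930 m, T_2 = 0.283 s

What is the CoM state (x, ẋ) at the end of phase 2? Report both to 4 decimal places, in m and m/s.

phase 1: p=0.1335, T=0.578, ωT=2.115942, cosh=4.208961, sinh=4.088441; start (x,ẋ)=(0.047600, 0.016400) → end (x,ẋ)=(-0.209734, -1.216635)
phase 2: p=0.4930, T=0.283, ωT=1.036006, cosh=1.586405, sinh=1.231536; start (x,ẋ)=(-0.209734, -1.216635) → end (x,ẋ)=(-1.031111, -5.098286)

x = -1.0311, ẋ = -5.0983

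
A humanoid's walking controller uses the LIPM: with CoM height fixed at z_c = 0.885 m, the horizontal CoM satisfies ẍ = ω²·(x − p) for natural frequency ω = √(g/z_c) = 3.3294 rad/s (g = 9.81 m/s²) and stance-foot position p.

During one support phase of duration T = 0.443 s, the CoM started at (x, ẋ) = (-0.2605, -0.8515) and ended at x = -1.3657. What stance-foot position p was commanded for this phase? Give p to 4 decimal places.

ωT = 3.3294·0.443 = 1.474924; cosh(ωT) = 2.299750, sinh(ωT) = 2.070954
x(T) = p + (x₀−p)·cosh(ωT) + (ẋ₀/ω)·sinh(ωT) ⇒ p·(1 − cosh) = x(T) − x₀·cosh − (ẋ₀/ω)·sinh
numerator   = -1.3657 − (-0.2605)·2.299750 − (-0.8515/3.3294)·2.070954 = -0.236965
denominator = 1 − 2.299750 = -1.299750
p = -0.236965 / -1.299750 = 0.1823

p = 0.1823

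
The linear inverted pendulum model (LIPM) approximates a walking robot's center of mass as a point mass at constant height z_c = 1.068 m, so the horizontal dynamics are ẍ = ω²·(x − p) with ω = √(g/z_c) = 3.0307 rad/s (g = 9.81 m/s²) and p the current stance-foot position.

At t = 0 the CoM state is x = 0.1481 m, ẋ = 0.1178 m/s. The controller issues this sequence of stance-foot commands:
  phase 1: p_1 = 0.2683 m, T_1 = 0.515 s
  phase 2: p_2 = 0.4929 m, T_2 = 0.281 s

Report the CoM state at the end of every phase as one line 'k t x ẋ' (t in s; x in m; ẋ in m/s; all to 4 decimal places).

1 0.5150 0.0579 -0.5364
2 0.7960 -0.2792 -2.0063

phase 1: p=0.2683, T=0.515, ωT=1.560811, cosh=2.486323, sinh=2.276357; start (x,ẋ)=(0.148100, 0.117800) → end (x,ẋ)=(0.057924, -0.536366)
phase 2: p=0.4929, T=0.281, ωT=0.851627, cosh=1.385088, sinh=0.958368; start (x,ẋ)=(0.057924, -0.536366) → end (x,ẋ)=(-0.279190, -2.006314)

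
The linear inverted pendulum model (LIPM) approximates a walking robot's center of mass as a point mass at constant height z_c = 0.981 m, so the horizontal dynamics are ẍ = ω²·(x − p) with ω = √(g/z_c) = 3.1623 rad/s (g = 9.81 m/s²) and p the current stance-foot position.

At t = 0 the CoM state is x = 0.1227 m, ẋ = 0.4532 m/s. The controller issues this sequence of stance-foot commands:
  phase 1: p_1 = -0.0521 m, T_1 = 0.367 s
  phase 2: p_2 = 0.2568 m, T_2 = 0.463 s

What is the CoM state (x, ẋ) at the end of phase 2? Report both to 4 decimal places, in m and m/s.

phase 1: p=-0.0521, T=0.367, ωT=1.160564, cosh=1.752521, sinh=1.439212; start (x,ẋ)=(0.122700, 0.453200) → end (x,ẋ)=(0.460499, 1.589796)
phase 2: p=0.2568, T=0.463, ωT=1.464145, cosh=2.277560, sinh=2.046284; start (x,ẋ)=(0.460499, 1.589796) → end (x,ẋ)=(1.749474, 4.938985)

x = 1.7495, ẋ = 4.9390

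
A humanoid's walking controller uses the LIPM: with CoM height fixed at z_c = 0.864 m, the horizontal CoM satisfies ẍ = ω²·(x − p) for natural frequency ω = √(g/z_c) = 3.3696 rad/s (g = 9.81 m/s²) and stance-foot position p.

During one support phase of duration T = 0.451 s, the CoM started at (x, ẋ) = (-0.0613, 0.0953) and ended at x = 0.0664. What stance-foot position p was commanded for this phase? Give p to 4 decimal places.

p = -0.1087

ωT = 3.3696·0.451 = 1.519690; cosh(ωT) = 2.394793, sinh(ωT) = 2.176013
x(T) = p + (x₀−p)·cosh(ωT) + (ẋ₀/ω)·sinh(ωT) ⇒ p·(1 − cosh) = x(T) − x₀·cosh − (ẋ₀/ω)·sinh
numerator   = 0.0664 − (-0.0613)·2.394793 − (0.0953/3.3696)·2.176013 = 0.151658
denominator = 1 − 2.394793 = -1.394793
p = 0.151658 / -1.394793 = -0.1087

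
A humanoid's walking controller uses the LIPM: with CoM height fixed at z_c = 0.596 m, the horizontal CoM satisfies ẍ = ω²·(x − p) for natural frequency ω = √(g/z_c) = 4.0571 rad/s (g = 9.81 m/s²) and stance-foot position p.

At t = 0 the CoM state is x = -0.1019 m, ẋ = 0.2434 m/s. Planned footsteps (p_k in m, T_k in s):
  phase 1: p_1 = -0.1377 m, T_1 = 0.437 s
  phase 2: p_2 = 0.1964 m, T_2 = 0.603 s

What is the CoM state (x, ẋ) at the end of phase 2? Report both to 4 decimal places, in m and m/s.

phase 1: p=-0.1377, T=0.437, ωT=1.772953, cosh=3.029022, sinh=2.859192; start (x,ẋ)=(-0.101900, 0.243400) → end (x,ẋ)=(0.142272, 1.152545)
phase 2: p=0.1964, T=0.603, ωT=2.446431, cosh=5.816834, sinh=5.730231; start (x,ẋ)=(0.142272, 1.152545) → end (x,ẋ)=(1.509397, 5.445792)

x = 1.5094, ẋ = 5.4458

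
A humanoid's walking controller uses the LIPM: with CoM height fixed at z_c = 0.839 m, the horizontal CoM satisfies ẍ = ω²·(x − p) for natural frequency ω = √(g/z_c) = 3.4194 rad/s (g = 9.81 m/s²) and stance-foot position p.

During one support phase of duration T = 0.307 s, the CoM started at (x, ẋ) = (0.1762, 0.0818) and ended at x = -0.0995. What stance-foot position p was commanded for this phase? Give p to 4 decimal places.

ωT = 3.4194·0.307 = 1.049756; cosh(ωT) = 1.603488, sinh(ωT) = 1.253465
x(T) = p + (x₀−p)·cosh(ωT) + (ẋ₀/ω)·sinh(ωT) ⇒ p·(1 − cosh) = x(T) − x₀·cosh − (ẋ₀/ω)·sinh
numerator   = -0.0995 − (0.1762)·1.603488 − (0.0818/3.4194)·1.253465 = -0.412020
denominator = 1 − 1.603488 = -0.603488
p = -0.412020 / -0.603488 = 0.6827

p = 0.6827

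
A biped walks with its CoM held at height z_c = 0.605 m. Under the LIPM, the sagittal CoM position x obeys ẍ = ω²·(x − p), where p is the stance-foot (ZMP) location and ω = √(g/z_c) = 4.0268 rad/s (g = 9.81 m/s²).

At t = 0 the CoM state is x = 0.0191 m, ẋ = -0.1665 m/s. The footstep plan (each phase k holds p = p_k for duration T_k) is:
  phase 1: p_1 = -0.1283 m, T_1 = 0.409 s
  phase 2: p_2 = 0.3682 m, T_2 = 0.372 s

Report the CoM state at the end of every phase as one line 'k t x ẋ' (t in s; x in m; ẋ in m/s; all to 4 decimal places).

phase 1: p=-0.1283, T=0.409, ωT=1.646961, cosh=2.691908, sinh=2.499273; start (x,ẋ)=(0.019100, -0.166500) → end (x,ẋ)=(0.165147, 1.035242)
phase 2: p=0.3682, T=0.372, ωT=1.497970, cosh=2.348091, sinh=2.124508; start (x,ẋ)=(0.165147, 1.035242) → end (x,ẋ)=(0.437599, 0.693733)

1 0.4090 0.1651 1.0352
2 0.7810 0.4376 0.6937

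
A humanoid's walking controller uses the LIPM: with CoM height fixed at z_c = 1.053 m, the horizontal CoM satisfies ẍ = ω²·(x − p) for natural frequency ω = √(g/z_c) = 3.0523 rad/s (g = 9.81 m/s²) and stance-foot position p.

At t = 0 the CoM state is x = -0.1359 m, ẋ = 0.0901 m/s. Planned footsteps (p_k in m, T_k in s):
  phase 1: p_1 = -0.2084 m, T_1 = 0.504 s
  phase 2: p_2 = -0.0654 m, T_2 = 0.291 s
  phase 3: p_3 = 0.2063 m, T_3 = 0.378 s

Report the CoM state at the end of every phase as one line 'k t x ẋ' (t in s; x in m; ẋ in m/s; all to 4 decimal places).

phase 1: p=-0.2084, T=0.504, ωT=1.538359, cosh=2.435838, sinh=2.221105; start (x,ẋ)=(-0.135900, 0.090100) → end (x,ẋ)=(0.033762, 0.710981)
phase 2: p=-0.0654, T=0.291, ωT=0.888219, cosh=1.421092, sinh=1.009705; start (x,ẋ)=(0.033762, 0.710981) → end (x,ẋ)=(0.310712, 1.315981)
phase 3: p=0.2063, T=0.378, ωT=1.153769, cosh=1.742783, sinh=1.427337; start (x,ẋ)=(0.310712, 1.315981) → end (x,ẋ)=(1.003656, 2.748359)

1 0.5040 0.0338 0.7110
2 0.7950 0.3107 1.3160
3 1.1730 1.0037 2.7484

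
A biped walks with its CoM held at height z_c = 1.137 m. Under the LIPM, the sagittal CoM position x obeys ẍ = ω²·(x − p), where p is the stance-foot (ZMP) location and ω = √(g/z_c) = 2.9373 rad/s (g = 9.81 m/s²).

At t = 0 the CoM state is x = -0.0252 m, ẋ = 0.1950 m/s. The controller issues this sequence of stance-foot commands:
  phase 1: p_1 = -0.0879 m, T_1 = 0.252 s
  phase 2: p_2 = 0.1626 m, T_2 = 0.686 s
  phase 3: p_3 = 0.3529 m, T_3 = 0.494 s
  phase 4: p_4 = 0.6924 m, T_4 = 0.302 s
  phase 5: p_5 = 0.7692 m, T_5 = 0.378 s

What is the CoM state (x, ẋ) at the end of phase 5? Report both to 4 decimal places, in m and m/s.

phase 1: p=-0.0879, T=0.252, ωT=0.740200, cosh=1.286686, sinh=0.809668; start (x,ẋ)=(-0.025200, 0.195000) → end (x,ẋ)=(0.046527, 0.400019)
phase 2: p=0.1626, T=0.686, ωT=2.014988, cosh=3.816979, sinh=3.683657; start (x,ẋ)=(0.046527, 0.400019) → end (x,ẋ)=(0.221215, 0.270955)
phase 3: p=0.3529, T=0.494, ωT=1.451026, cosh=2.250911, sinh=2.016581; start (x,ẋ)=(0.221215, 0.270955) → end (x,ẋ)=(0.242510, -0.170117)
phase 4: p=0.6924, T=0.302, ωT=0.887065, cosh=1.419928, sinh=1.008065; start (x,ẋ)=(0.242510, -0.170117) → end (x,ẋ)=(-0.004794, -1.573672)
phase 5: p=0.7692, T=0.378, ωT=1.110299, cosh=1.682364, sinh=1.352903; start (x,ẋ)=(-0.004794, -1.573672) → end (x,ẋ)=(-1.257764, -5.723252)

x = -1.2578, ẋ = -5.7233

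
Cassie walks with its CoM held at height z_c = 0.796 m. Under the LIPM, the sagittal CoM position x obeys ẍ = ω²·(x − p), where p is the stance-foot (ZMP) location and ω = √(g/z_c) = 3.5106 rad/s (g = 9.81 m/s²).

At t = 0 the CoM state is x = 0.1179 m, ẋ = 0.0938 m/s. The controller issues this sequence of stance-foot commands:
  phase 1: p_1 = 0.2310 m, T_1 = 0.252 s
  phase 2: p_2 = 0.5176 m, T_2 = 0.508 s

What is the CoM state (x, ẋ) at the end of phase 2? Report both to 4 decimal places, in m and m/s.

x = -0.9864, ẋ = -5.0769

phase 1: p=0.2310, T=0.252, ωT=0.884671, cosh=1.417519, sinh=1.004669; start (x,ẋ)=(0.117900, 0.093800) → end (x,ẋ)=(0.097522, -0.265939)
phase 2: p=0.5176, T=0.508, ωT=1.783385, cosh=3.059015, sinh=2.890947; start (x,ẋ)=(0.097522, -0.265939) → end (x,ẋ)=(-0.986422, -5.076862)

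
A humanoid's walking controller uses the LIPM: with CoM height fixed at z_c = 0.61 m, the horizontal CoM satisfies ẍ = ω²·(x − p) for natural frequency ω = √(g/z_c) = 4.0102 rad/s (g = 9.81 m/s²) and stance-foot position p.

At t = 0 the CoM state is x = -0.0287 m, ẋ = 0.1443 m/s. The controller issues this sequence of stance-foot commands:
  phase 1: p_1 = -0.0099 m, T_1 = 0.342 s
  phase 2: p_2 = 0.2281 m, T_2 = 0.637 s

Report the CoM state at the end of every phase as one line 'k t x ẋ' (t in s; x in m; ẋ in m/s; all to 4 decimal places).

phase 1: p=-0.0099, T=0.342, ωT=1.371488, cosh=2.097471, sinh=1.843742; start (x,ẋ)=(-0.028700, 0.144300) → end (x,ẋ)=(0.017011, 0.163662)
phase 2: p=0.2281, T=0.637, ωT=2.554497, cosh=6.471282, sinh=6.393550; start (x,ẋ)=(0.017011, 0.163662) → end (x,ẋ)=(-0.876984, -4.353086)

1 0.3420 0.0170 0.1637
2 0.9790 -0.8770 -4.3531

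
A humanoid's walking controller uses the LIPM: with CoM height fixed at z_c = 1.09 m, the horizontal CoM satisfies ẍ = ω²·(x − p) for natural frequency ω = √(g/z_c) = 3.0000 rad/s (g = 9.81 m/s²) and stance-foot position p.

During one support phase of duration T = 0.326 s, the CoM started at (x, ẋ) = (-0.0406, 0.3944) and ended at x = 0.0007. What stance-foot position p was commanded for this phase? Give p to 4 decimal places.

ωT = 3.0000·0.326 = 0.978000; cosh(ωT) = 1.517598, sinh(ωT) = 1.141535
x(T) = p + (x₀−p)·cosh(ωT) + (ẋ₀/ω)·sinh(ωT) ⇒ p·(1 − cosh) = x(T) − x₀·cosh − (ẋ₀/ω)·sinh
numerator   = 0.0007 − (-0.0406)·1.517598 − (0.3944/3.0000)·1.141535 = -0.087759
denominator = 1 − 1.517598 = -0.517598
p = -0.087759 / -0.517598 = 0.1696

p = 0.1696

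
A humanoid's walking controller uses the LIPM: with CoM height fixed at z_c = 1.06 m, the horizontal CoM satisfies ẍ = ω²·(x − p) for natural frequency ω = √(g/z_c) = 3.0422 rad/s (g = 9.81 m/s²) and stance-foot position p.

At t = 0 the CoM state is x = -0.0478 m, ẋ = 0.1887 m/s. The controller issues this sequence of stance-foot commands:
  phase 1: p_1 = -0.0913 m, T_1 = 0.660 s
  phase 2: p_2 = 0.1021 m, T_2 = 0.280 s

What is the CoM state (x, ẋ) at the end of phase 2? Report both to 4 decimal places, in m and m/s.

phase 1: p=-0.0913, T=0.660, ωT=2.007852, cosh=3.790790, sinh=3.656513; start (x,ẋ)=(-0.047800, 0.188700) → end (x,ẋ)=(0.300404, 1.199209)
phase 2: p=0.1021, T=0.280, ωT=0.851816, cosh=1.385269, sinh=0.958630; start (x,ẋ)=(0.300404, 1.199209) → end (x,ẋ)=(0.754688, 2.239550)

x = 0.7547, ẋ = 2.2395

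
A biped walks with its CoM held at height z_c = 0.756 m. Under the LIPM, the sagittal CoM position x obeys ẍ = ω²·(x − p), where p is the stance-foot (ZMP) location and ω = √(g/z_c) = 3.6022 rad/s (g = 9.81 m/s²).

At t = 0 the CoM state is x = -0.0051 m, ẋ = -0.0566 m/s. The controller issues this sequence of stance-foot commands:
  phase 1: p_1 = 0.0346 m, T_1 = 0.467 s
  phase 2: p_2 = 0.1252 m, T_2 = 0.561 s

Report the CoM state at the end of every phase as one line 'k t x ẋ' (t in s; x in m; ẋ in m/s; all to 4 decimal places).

phase 1: p=0.0346, T=0.467, ωT=1.682227, cosh=2.781740, sinh=2.595781; start (x,ẋ)=(-0.005100, -0.056600) → end (x,ẋ)=(-0.116622, -0.528662)
phase 2: p=0.1252, T=0.561, ωT=2.020834, cosh=3.838580, sinh=3.706036; start (x,ẋ)=(-0.116622, -0.528662) → end (x,ẋ)=(-1.346953, -5.257602)

1 0.4670 -0.1166 -0.5287
2 1.0280 -1.3470 -5.2576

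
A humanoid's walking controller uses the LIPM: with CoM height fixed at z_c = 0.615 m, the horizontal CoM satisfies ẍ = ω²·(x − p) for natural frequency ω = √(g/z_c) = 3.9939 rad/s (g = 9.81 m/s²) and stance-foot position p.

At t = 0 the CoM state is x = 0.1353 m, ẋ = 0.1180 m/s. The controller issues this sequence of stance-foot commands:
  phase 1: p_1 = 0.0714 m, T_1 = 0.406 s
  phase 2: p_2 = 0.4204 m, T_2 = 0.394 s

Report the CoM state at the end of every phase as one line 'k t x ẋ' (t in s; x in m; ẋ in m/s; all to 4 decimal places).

1 0.4060 0.3112 0.9308
2 0.8000 0.6838 1.3353

phase 1: p=0.0714, T=0.406, ωT=1.621523, cosh=2.629196, sinh=2.431598; start (x,ẋ)=(0.135300, 0.118000) → end (x,ẋ)=(0.311247, 0.930814)
phase 2: p=0.4204, T=0.394, ωT=1.573597, cosh=2.515633, sinh=2.308334; start (x,ẋ)=(0.311247, 0.930814) → end (x,ẋ)=(0.683790, 1.335279)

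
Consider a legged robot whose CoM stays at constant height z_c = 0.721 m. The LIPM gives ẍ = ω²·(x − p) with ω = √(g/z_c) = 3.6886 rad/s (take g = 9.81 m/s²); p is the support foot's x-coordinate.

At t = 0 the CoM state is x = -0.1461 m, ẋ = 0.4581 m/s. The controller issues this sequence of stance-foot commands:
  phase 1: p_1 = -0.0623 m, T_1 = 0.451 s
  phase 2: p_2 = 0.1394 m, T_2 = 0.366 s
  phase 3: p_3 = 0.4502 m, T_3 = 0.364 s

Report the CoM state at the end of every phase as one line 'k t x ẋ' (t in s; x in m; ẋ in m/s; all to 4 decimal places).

1 0.4510 0.0246 0.4659
2 0.8170 0.1303 0.1971
3 1.1810 -0.1087 -1.7019

phase 1: p=-0.0623, T=0.451, ωT=1.663559, cosh=2.733762, sinh=2.544298; start (x,ẋ)=(-0.146100, 0.458100) → end (x,ẋ)=(0.024596, 0.465882)
phase 2: p=0.1394, T=0.366, ωT=1.350028, cosh=2.058383, sinh=1.799149; start (x,ẋ)=(0.024596, 0.465882) → end (x,ẋ)=(0.130328, 0.197084)
phase 3: p=0.4502, T=0.364, ωT=1.342650, cosh=2.045166, sinh=1.784013; start (x,ẋ)=(0.130328, 0.197084) → end (x,ẋ)=(-0.108671, -1.701854)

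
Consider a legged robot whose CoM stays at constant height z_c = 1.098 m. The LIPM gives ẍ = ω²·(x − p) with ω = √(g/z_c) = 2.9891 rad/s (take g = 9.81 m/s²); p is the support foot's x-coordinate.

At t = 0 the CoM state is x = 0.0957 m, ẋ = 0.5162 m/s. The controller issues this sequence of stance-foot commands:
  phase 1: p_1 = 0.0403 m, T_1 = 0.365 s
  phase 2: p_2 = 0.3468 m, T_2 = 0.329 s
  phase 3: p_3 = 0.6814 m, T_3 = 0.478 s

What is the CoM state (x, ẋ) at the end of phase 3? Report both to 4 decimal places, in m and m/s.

phase 1: p=0.0403, T=0.365, ωT=1.091022, cosh=1.656594, sinh=1.320720; start (x,ẋ)=(0.095700, 0.516200) → end (x,ẋ)=(0.360156, 1.073840)
phase 2: p=0.3468, T=0.329, ωT=0.983414, cosh=1.523800, sinh=1.149768; start (x,ẋ)=(0.360156, 1.073840) → end (x,ẋ)=(0.780208, 1.682218)
phase 3: p=0.6814, T=0.478, ωT=1.428790, cosh=2.206622, sinh=1.967023; start (x,ẋ)=(0.780208, 1.682218) → end (x,ẋ)=(2.006442, 4.292974)

x = 2.0064, ẋ = 4.2930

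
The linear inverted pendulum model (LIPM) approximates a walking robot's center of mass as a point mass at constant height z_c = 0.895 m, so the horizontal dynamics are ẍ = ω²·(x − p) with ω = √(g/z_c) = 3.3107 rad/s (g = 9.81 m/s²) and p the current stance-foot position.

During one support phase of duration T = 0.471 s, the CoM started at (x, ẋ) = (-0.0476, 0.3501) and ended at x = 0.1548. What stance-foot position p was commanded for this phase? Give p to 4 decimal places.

ωT = 3.3107·0.471 = 1.559340; cosh(ωT) = 2.482977, sinh(ωT) = 2.272703
x(T) = p + (x₀−p)·cosh(ωT) + (ẋ₀/ω)·sinh(ωT) ⇒ p·(1 − cosh) = x(T) − x₀·cosh − (ẋ₀/ω)·sinh
numerator   = 0.1548 − (-0.0476)·2.482977 − (0.3501/3.3107)·2.272703 = 0.032656
denominator = 1 − 2.482977 = -1.482977
p = 0.032656 / -1.482977 = -0.0220

p = -0.0220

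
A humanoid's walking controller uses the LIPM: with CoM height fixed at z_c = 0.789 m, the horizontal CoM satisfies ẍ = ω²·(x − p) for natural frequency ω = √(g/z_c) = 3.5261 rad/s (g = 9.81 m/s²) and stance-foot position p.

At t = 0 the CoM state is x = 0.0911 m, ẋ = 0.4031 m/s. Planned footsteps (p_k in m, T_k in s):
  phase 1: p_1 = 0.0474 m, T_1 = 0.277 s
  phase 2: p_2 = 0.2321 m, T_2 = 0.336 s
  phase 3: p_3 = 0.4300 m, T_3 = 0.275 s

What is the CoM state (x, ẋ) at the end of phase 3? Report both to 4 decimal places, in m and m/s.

x = 1.1323, ẋ = 2.8275

phase 1: p=0.0474, T=0.277, ωT=0.976730, cosh=1.516149, sinh=1.139608; start (x,ẋ)=(0.091100, 0.403100) → end (x,ẋ)=(0.243934, 0.786762)
phase 2: p=0.2321, T=0.336, ωT=1.184770, cosh=1.787875, sinh=1.482058; start (x,ẋ)=(0.243934, 0.786762) → end (x,ẋ)=(0.583943, 1.468479)
phase 3: p=0.4300, T=0.275, ωT=0.969678, cosh=1.508150, sinh=1.128944; start (x,ẋ)=(0.583943, 1.468479) → end (x,ẋ)=(1.132330, 2.827499)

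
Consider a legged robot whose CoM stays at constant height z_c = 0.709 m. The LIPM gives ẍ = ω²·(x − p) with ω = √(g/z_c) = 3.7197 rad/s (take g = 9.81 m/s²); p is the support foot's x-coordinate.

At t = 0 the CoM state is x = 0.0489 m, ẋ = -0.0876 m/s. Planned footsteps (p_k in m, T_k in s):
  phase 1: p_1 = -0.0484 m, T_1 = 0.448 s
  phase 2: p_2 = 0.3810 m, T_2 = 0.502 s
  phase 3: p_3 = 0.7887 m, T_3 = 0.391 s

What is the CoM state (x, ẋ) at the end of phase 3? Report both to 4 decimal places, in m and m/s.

phase 1: p=-0.0484, T=0.448, ωT=1.666426, cosh=2.741068, sinh=2.552146; start (x,ẋ)=(0.048900, -0.087600) → end (x,ẋ)=(0.158202, 0.683573)
phase 2: p=0.3810, T=0.502, ωT=1.867289, cosh=3.312638, sinh=3.158096; start (x,ẋ)=(0.158202, 0.683573) → end (x,ẋ)=(0.223317, -0.352816)
phase 3: p=0.7887, T=0.391, ωT=1.454403, cosh=2.257732, sinh=2.024193; start (x,ẋ)=(0.223317, -0.352816) → end (x,ẋ)=(-0.679779, -5.053550)

x = -0.6798, ẋ = -5.0535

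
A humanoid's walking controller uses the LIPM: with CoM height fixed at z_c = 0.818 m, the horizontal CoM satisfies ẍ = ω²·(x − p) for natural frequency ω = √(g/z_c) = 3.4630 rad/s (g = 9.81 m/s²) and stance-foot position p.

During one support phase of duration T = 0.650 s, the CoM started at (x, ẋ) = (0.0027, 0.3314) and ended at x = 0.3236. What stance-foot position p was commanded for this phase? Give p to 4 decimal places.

p = 0.0365

ωT = 3.4630·0.650 = 2.250950; cosh(ωT) = 4.801026, sinh(ωT) = 4.695727
x(T) = p + (x₀−p)·cosh(ωT) + (ẋ₀/ω)·sinh(ωT) ⇒ p·(1 − cosh) = x(T) − x₀·cosh − (ẋ₀/ω)·sinh
numerator   = 0.3236 − (0.0027)·4.801026 − (0.3314/3.4630)·4.695727 = -0.138732
denominator = 1 − 4.801026 = -3.801026
p = -0.138732 / -3.801026 = 0.0365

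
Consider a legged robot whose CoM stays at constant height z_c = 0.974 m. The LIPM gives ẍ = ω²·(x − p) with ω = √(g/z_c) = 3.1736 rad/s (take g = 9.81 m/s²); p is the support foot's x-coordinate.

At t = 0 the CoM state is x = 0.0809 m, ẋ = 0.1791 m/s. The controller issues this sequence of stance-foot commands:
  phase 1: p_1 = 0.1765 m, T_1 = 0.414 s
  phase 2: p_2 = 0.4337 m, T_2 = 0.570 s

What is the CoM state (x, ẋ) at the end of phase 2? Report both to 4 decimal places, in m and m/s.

x = -0.8204, ẋ = -3.8251

phase 1: p=0.1765, T=0.414, ωT=1.313870, cosh=1.994662, sinh=1.725884; start (x,ẋ)=(0.080900, 0.179100) → end (x,ẋ)=(0.083209, -0.166383)
phase 2: p=0.4337, T=0.570, ωT=1.808952, cosh=3.133936, sinh=2.970111; start (x,ẋ)=(0.083209, -0.166383) → end (x,ẋ)=(-0.820429, -3.825137)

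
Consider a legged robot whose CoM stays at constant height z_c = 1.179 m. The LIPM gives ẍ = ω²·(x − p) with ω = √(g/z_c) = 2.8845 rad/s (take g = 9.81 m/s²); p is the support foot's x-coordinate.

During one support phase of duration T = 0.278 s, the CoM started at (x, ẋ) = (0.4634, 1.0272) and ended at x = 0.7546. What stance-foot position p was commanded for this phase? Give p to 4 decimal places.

ωT = 2.8845·0.278 = 0.801891; cosh(ωT) = 1.339117, sinh(ωT) = 0.890637
x(T) = p + (x₀−p)·cosh(ωT) + (ẋ₀/ω)·sinh(ωT) ⇒ p·(1 − cosh) = x(T) − x₀·cosh − (ẋ₀/ω)·sinh
numerator   = 0.7546 − (0.4634)·1.339117 − (1.0272/2.8845)·0.890637 = -0.183112
denominator = 1 − 1.339117 = -0.339117
p = -0.183112 / -0.339117 = 0.5400

p = 0.5400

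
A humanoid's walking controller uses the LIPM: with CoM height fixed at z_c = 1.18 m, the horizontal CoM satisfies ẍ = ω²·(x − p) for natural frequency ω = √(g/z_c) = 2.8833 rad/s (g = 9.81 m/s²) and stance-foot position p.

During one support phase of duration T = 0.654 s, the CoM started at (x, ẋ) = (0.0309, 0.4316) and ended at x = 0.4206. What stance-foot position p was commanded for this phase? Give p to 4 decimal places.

ωT = 2.8833·0.654 = 1.885678; cosh(ωT) = 3.371274, sinh(ωT) = 3.219548
x(T) = p + (x₀−p)·cosh(ωT) + (ẋ₀/ω)·sinh(ωT) ⇒ p·(1 − cosh) = x(T) − x₀·cosh − (ẋ₀/ω)·sinh
numerator   = 0.4206 − (0.0309)·3.371274 − (0.4316/2.8833)·3.219548 = -0.165505
denominator = 1 − 3.371274 = -2.371274
p = -0.165505 / -2.371274 = 0.0698

p = 0.0698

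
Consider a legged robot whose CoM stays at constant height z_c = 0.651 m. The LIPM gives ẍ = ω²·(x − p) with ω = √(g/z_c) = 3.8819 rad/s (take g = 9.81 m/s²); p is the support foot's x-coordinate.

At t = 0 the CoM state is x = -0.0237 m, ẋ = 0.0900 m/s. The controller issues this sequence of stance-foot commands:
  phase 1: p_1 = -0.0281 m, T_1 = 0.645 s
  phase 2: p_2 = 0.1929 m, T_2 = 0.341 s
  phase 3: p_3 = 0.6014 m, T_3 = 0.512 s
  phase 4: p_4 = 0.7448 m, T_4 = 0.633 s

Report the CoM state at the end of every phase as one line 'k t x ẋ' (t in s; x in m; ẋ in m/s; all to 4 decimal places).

1 0.6450 0.1398 0.6577
2 0.9860 0.3818 0.9634
3 1.4980 0.6738 0.5298
4 2.1310 1.1180 1.5178

phase 1: p=-0.0281, T=0.645, ωT=2.503826, cosh=6.155479, sinh=6.073708; start (x,ẋ)=(-0.023700, 0.090000) → end (x,ẋ)=(0.139800, 0.657734)
phase 2: p=0.1929, T=0.341, ωT=1.323728, cosh=2.011772, sinh=1.745631; start (x,ẋ)=(0.139800, 0.657734) → end (x,ẋ)=(0.381848, 0.963387)
phase 3: p=0.6014, T=0.512, ωT=1.987533, cosh=3.717270, sinh=3.580237; start (x,ẋ)=(0.381848, 0.963387) → end (x,ẋ)=(0.673789, 0.529812)
phase 4: p=0.7448, T=0.633, ωT=2.457243, cosh=5.879127, sinh=5.793456; start (x,ẋ)=(0.673789, 0.529812) → end (x,ẋ)=(1.118023, 1.517818)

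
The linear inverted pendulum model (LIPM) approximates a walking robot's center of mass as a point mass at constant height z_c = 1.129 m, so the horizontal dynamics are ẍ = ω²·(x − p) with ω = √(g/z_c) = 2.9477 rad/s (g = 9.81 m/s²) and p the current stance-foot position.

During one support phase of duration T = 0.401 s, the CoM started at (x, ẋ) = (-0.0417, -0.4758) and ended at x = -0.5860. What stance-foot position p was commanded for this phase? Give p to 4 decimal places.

ωT = 2.9477·0.401 = 1.182028; cosh(ωT) = 1.783818, sinh(ωT) = 1.477162
x(T) = p + (x₀−p)·cosh(ωT) + (ẋ₀/ω)·sinh(ωT) ⇒ p·(1 − cosh) = x(T) − x₀·cosh − (ẋ₀/ω)·sinh
numerator   = -0.5860 − (-0.0417)·1.783818 − (-0.4758/2.9477)·1.477162 = -0.273180
denominator = 1 − 1.783818 = -0.783818
p = -0.273180 / -0.783818 = 0.3485

p = 0.3485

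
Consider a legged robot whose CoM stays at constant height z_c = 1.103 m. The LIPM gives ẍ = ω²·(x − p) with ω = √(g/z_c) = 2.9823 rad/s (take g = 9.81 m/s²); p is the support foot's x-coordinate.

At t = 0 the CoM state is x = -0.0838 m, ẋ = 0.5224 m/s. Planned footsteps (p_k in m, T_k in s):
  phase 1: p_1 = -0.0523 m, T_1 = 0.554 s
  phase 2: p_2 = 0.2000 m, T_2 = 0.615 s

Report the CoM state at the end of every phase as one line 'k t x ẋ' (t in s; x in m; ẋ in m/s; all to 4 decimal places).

phase 1: p=-0.0523, T=0.554, ωT=1.652194, cosh=2.705023, sinh=2.513394; start (x,ẋ)=(-0.083800, 0.522400) → end (x,ẋ)=(0.302755, 1.176990)
phase 2: p=0.2000, T=0.615, ωT=1.834114, cosh=3.209672, sinh=3.049917; start (x,ẋ)=(0.302755, 1.176990) → end (x,ẋ)=(1.733485, 4.712387)

1 0.5540 0.3028 1.1770
2 1.1690 1.7335 4.7124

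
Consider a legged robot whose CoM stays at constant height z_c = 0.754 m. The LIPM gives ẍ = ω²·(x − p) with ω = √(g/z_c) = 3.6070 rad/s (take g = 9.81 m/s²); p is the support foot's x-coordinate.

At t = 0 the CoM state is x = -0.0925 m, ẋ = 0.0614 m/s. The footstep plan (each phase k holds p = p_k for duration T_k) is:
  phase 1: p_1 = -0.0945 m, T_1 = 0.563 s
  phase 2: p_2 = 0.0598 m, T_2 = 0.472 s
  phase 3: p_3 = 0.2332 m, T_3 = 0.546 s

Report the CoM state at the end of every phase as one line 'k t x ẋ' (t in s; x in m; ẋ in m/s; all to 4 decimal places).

phase 1: p=-0.0945, T=0.563, ωT=2.030741, cosh=3.875484, sinh=3.744246; start (x,ẋ)=(-0.092500, 0.061400) → end (x,ẋ)=(-0.023013, 0.264966)
phase 2: p=0.0598, T=0.472, ωT=1.702504, cosh=2.834949, sinh=2.652722; start (x,ẋ)=(-0.023013, 0.264966) → end (x,ẋ)=(0.019896, -0.041219)
phase 3: p=0.2332, T=0.546, ωT=1.969422, cosh=3.653035, sinh=3.513498; start (x,ẋ)=(0.019896, -0.041219) → end (x,ẋ)=(-0.586158, -2.853819)

1 0.5630 -0.0230 0.2650
2 1.0350 0.0199 -0.0412
3 1.5810 -0.5862 -2.8538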